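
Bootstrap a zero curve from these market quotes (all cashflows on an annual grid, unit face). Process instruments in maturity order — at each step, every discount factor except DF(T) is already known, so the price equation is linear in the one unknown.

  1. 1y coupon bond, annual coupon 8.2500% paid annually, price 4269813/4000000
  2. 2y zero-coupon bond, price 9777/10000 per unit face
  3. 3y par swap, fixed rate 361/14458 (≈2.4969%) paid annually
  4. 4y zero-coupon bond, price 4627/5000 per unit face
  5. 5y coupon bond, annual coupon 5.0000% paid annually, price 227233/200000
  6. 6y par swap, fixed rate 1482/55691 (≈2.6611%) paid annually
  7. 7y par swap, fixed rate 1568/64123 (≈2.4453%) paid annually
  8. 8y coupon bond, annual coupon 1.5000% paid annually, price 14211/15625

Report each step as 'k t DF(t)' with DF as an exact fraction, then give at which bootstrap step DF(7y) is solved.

1 1 9861/10000
2 2 9777/10000
3 3 4639/5000
4 4 4627/5000
5 5 9003/10000
6 6 4259/5000
7 7 527/625
8 8 8013/10000
DF(7y) is solved at step 7

step 1 [1y] bond c/1=33/400: DF=(4269813/4000000 − 33/400·(0))/(1+33/400) = 9861/10000 ≈ 0.986100
step 2 [2y] zero: DF = P = 9777/10000 ≈ 0.977700
step 3 [3y] swap r/1=361/14458: DF=(1 − 361/14458·(0.986100+0.977700))/(1+361/14458) = 4639/5000 ≈ 0.927800
step 4 [4y] zero: DF = P = 4627/5000 ≈ 0.925400
step 5 [5y] bond c/1=1/20: DF=(227233/200000 − 1/20·(0.986100+0.977700+0.927800+0.925400))/(1+1/20) = 9003/10000 ≈ 0.900300
step 6 [6y] swap r/1=1482/55691: DF=(1 − 1482/55691·(0.986100+0.977700+0.927800+0.925400+0.900300))/(1+1482/55691) = 4259/5000 ≈ 0.851800
step 7 [7y] swap r/1=1568/64123: DF=(1 − 1568/64123·(0.986100+0.977700+0.927800+0.925400+0.900300+0.851800))/(1+1568/64123) = 527/625 ≈ 0.843200
step 8 [8y] bond c/1=3/200: DF=(14211/15625 − 3/200·(0.986100+0.977700+0.927800+0.925400+0.900300+0.851800+0.843200))/(1+3/200) = 8013/10000 ≈ 0.801300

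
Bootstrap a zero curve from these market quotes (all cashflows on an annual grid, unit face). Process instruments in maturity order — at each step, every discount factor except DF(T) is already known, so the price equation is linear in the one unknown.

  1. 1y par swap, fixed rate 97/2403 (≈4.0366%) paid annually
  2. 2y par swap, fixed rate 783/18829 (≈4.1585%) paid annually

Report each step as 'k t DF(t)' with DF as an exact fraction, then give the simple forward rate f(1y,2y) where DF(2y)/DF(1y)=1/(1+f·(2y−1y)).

1 1 2403/2500
2 2 9217/10000
f(1y,2y) = ((2403/2500)/(9217/10000) − 1)/(1) = 395/9217 ≈ 4.2856%

step 1 [1y] swap r/1=97/2403: DF=(1 − 97/2403·(0))/(1+97/2403) = 2403/2500 ≈ 0.961200
step 2 [2y] swap r/1=783/18829: DF=(1 − 783/18829·(0.961200))/(1+783/18829) = 9217/10000 ≈ 0.921700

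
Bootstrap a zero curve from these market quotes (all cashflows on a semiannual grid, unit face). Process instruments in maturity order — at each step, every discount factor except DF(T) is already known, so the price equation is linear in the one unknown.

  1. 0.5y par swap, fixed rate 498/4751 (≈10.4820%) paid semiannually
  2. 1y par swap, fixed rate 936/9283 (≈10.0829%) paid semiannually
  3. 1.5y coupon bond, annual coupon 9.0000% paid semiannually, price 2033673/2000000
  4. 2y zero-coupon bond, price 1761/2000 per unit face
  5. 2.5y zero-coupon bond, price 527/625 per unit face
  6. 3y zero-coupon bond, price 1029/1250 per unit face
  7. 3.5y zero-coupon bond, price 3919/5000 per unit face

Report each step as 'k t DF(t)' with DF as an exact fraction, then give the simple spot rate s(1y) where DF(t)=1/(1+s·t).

1 1/2 4751/5000
2 1 1133/1250
3 3/2 8931/10000
4 2 1761/2000
5 5/2 527/625
6 3 1029/1250
7 7/2 3919/5000
s(1y) = (1/(1133/1250) − 1)/(1) = 117/1133 ≈ 10.3266%

step 1 [0.5y] swap r/2=249/4751: DF=(1 − 249/4751·(0))/(1+249/4751) = 4751/5000 ≈ 0.950200
step 2 [1y] swap r/2=468/9283: DF=(1 − 468/9283·(0.950200))/(1+468/9283) = 1133/1250 ≈ 0.906400
step 3 [1.5y] bond c/2=9/200: DF=(2033673/2000000 − 9/200·(0.950200+0.906400))/(1+9/200) = 8931/10000 ≈ 0.893100
step 4 [2y] zero: DF = P = 1761/2000 ≈ 0.880500
step 5 [2.5y] zero: DF = P = 527/625 ≈ 0.843200
step 6 [3y] zero: DF = P = 1029/1250 ≈ 0.823200
step 7 [3.5y] zero: DF = P = 3919/5000 ≈ 0.783800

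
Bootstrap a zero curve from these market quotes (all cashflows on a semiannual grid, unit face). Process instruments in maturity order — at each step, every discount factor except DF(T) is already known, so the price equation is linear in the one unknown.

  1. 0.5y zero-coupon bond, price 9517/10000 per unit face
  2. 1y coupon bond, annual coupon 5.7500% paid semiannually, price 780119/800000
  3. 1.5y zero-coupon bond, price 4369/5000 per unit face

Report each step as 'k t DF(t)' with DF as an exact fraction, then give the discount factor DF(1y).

1 1/2 9517/10000
2 1 9213/10000
3 3/2 4369/5000
DF(1y) = 9213/10000 ≈ 0.921300

step 1 [0.5y] zero: DF = P = 9517/10000 ≈ 0.951700
step 2 [1y] bond c/2=23/800: DF=(780119/800000 − 23/800·(0.951700))/(1+23/800) = 9213/10000 ≈ 0.921300
step 3 [1.5y] zero: DF = P = 4369/5000 ≈ 0.873800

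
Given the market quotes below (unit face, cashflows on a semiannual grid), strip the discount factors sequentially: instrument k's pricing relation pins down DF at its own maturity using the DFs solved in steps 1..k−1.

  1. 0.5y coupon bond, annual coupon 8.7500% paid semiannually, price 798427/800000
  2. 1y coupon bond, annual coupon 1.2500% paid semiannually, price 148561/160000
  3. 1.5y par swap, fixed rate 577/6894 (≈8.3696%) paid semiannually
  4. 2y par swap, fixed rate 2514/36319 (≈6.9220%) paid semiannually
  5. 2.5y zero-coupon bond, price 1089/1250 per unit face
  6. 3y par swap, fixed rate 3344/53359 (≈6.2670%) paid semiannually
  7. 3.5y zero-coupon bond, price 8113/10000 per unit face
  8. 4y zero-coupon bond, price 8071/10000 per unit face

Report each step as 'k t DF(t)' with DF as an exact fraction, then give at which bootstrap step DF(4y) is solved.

1 1/2 4781/5000
2 1 573/625
3 3/2 4423/5000
4 2 8743/10000
5 5/2 1089/1250
6 3 1041/1250
7 7/2 8113/10000
8 4 8071/10000
DF(4y) is solved at step 8

step 1 [0.5y] bond c/2=7/160: DF=(798427/800000 − 7/160·(0))/(1+7/160) = 4781/5000 ≈ 0.956200
step 2 [1y] bond c/2=1/160: DF=(148561/160000 − 1/160·(0.956200))/(1+1/160) = 573/625 ≈ 0.916800
step 3 [1.5y] swap r/2=577/13788: DF=(1 − 577/13788·(0.956200+0.916800))/(1+577/13788) = 4423/5000 ≈ 0.884600
step 4 [2y] swap r/2=1257/36319: DF=(1 − 1257/36319·(0.956200+0.916800+0.884600))/(1+1257/36319) = 8743/10000 ≈ 0.874300
step 5 [2.5y] zero: DF = P = 1089/1250 ≈ 0.871200
step 6 [3y] swap r/2=1672/53359: DF=(1 − 1672/53359·(0.956200+0.916800+0.884600+0.874300+0.871200))/(1+1672/53359) = 1041/1250 ≈ 0.832800
step 7 [3.5y] zero: DF = P = 8113/10000 ≈ 0.811300
step 8 [4y] zero: DF = P = 8071/10000 ≈ 0.807100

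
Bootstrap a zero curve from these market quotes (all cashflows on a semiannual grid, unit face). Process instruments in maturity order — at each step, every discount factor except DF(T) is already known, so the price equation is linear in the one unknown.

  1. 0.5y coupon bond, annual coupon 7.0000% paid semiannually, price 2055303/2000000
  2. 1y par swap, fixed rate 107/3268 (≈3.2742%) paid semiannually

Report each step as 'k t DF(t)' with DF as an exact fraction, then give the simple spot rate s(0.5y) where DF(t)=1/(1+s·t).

1 1/2 9929/10000
2 1 9679/10000
s(0.5y) = (1/(9929/10000) − 1)/(1/2) = 142/9929 ≈ 1.4302%

step 1 [0.5y] bond c/2=7/200: DF=(2055303/2000000 − 7/200·(0))/(1+7/200) = 9929/10000 ≈ 0.992900
step 2 [1y] swap r/2=107/6536: DF=(1 − 107/6536·(0.992900))/(1+107/6536) = 9679/10000 ≈ 0.967900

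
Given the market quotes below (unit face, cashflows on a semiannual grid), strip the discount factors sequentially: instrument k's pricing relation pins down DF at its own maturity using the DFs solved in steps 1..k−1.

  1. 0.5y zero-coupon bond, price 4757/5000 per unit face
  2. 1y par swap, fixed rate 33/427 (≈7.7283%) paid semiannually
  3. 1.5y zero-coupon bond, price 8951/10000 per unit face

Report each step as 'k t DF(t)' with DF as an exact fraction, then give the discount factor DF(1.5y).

1 1/2 4757/5000
2 1 4637/5000
3 3/2 8951/10000
DF(1.5y) = 8951/10000 ≈ 0.895100

step 1 [0.5y] zero: DF = P = 4757/5000 ≈ 0.951400
step 2 [1y] swap r/2=33/854: DF=(1 − 33/854·(0.951400))/(1+33/854) = 4637/5000 ≈ 0.927400
step 3 [1.5y] zero: DF = P = 8951/10000 ≈ 0.895100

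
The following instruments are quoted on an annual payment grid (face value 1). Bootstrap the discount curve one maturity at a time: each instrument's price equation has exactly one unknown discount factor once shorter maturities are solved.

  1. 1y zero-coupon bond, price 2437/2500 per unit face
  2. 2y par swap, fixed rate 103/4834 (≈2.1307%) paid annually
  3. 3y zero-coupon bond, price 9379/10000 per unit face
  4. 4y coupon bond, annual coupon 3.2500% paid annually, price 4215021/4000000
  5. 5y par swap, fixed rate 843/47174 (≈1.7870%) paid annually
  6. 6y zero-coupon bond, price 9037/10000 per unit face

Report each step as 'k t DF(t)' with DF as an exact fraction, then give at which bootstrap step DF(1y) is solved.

1 1 2437/2500
2 2 2397/2500
3 3 9379/10000
4 4 4651/5000
5 5 9157/10000
6 6 9037/10000
DF(1y) is solved at step 1

step 1 [1y] zero: DF = P = 2437/2500 ≈ 0.974800
step 2 [2y] swap r/1=103/4834: DF=(1 − 103/4834·(0.974800))/(1+103/4834) = 2397/2500 ≈ 0.958800
step 3 [3y] zero: DF = P = 9379/10000 ≈ 0.937900
step 4 [4y] bond c/1=13/400: DF=(4215021/4000000 − 13/400·(0.974800+0.958800+0.937900))/(1+13/400) = 4651/5000 ≈ 0.930200
step 5 [5y] swap r/1=843/47174: DF=(1 − 843/47174·(0.974800+0.958800+0.937900+0.930200))/(1+843/47174) = 9157/10000 ≈ 0.915700
step 6 [6y] zero: DF = P = 9037/10000 ≈ 0.903700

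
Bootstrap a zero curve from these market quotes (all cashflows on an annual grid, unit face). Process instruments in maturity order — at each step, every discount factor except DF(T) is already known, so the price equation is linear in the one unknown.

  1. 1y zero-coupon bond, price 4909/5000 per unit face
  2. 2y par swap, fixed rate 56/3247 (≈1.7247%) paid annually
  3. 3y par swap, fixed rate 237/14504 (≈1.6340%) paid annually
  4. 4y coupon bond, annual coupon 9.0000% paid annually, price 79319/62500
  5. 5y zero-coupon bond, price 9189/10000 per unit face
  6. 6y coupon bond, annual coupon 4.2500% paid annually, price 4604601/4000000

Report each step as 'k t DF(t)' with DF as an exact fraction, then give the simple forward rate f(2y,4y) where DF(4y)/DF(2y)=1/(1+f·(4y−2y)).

1 1 4909/5000
2 2 604/625
3 3 4763/5000
4 4 578/625
5 5 9189/10000
6 6 2277/2500
f(2y,4y) = ((604/625)/(578/625) − 1)/(2) = 13/578 ≈ 2.2491%

step 1 [1y] zero: DF = P = 4909/5000 ≈ 0.981800
step 2 [2y] swap r/1=56/3247: DF=(1 − 56/3247·(0.981800))/(1+56/3247) = 604/625 ≈ 0.966400
step 3 [3y] swap r/1=237/14504: DF=(1 − 237/14504·(0.981800+0.966400))/(1+237/14504) = 4763/5000 ≈ 0.952600
step 4 [4y] bond c/1=9/100: DF=(79319/62500 − 9/100·(0.981800+0.966400+0.952600))/(1+9/100) = 578/625 ≈ 0.924800
step 5 [5y] zero: DF = P = 9189/10000 ≈ 0.918900
step 6 [6y] bond c/1=17/400: DF=(4604601/4000000 − 17/400·(0.981800+0.966400+0.952600+0.924800+0.918900))/(1+17/400) = 2277/2500 ≈ 0.910800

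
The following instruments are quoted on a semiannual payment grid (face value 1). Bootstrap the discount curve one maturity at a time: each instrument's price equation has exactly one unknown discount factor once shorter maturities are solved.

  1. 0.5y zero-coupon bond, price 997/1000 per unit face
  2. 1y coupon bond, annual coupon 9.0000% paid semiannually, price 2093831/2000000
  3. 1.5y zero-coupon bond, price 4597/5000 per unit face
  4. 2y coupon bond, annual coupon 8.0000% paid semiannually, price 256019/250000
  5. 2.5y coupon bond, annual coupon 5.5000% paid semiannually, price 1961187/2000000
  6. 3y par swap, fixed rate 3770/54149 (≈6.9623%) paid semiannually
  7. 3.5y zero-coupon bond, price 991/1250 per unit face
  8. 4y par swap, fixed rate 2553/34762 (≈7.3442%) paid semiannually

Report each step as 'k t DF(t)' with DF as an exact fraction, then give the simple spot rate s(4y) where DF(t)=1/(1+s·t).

1 1/2 997/1000
2 1 9589/10000
3 3/2 4597/5000
4 2 8741/10000
5 5/2 427/500
6 3 1623/2000
7 7/2 991/1250
8 4 7447/10000
s(4y) = (1/(7447/10000) − 1)/(4) = 2553/29788 ≈ 8.5706%

step 1 [0.5y] zero: DF = P = 997/1000 ≈ 0.997000
step 2 [1y] bond c/2=9/200: DF=(2093831/2000000 − 9/200·(0.997000))/(1+9/200) = 9589/10000 ≈ 0.958900
step 3 [1.5y] zero: DF = P = 4597/5000 ≈ 0.919400
step 4 [2y] bond c/2=1/25: DF=(256019/250000 − 1/25·(0.997000+0.958900+0.919400))/(1+1/25) = 8741/10000 ≈ 0.874100
step 5 [2.5y] bond c/2=11/400: DF=(1961187/2000000 − 11/400·(0.997000+0.958900+0.919400+0.874100))/(1+11/400) = 427/500 ≈ 0.854000
step 6 [3y] swap r/2=1885/54149: DF=(1 − 1885/54149·(0.997000+0.958900+0.919400+0.874100+0.854000))/(1+1885/54149) = 1623/2000 ≈ 0.811500
step 7 [3.5y] zero: DF = P = 991/1250 ≈ 0.792800
step 8 [4y] swap r/2=2553/69524: DF=(1 − 2553/69524·(0.997000+0.958900+0.919400+0.874100+0.854000+0.811500+0.792800))/(1+2553/69524) = 7447/10000 ≈ 0.744700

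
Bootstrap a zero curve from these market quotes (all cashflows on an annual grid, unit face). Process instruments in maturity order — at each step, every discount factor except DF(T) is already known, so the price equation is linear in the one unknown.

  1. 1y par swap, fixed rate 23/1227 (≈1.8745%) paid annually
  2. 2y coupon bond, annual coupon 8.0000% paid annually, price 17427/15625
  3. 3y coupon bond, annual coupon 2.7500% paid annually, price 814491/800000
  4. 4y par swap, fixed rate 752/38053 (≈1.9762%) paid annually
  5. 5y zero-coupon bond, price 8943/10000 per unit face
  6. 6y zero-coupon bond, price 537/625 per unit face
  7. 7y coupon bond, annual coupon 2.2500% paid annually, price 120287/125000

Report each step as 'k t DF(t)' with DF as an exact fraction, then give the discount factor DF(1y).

step 1 [1y] swap r/1=23/1227: DF=(1 − 23/1227·(0))/(1+23/1227) = 1227/1250 ≈ 0.981600
step 2 [2y] bond c/1=2/25: DF=(17427/15625 − 2/25·(0.981600))/(1+2/25) = 24/25 ≈ 0.960000
step 3 [3y] bond c/1=11/400: DF=(814491/800000 − 11/400·(0.981600+0.960000))/(1+11/400) = 9389/10000 ≈ 0.938900
step 4 [4y] swap r/1=752/38053: DF=(1 − 752/38053·(0.981600+0.960000+0.938900))/(1+752/38053) = 578/625 ≈ 0.924800
step 5 [5y] zero: DF = P = 8943/10000 ≈ 0.894300
step 6 [6y] zero: DF = P = 537/625 ≈ 0.859200
step 7 [7y] bond c/1=9/400: DF=(120287/125000 − 9/400·(0.981600+0.960000+0.938900+0.924800+0.894300+0.859200))/(1+9/400) = 2047/2500 ≈ 0.818800

1 1 1227/1250
2 2 24/25
3 3 9389/10000
4 4 578/625
5 5 8943/10000
6 6 537/625
7 7 2047/2500
DF(1y) = 1227/1250 ≈ 0.981600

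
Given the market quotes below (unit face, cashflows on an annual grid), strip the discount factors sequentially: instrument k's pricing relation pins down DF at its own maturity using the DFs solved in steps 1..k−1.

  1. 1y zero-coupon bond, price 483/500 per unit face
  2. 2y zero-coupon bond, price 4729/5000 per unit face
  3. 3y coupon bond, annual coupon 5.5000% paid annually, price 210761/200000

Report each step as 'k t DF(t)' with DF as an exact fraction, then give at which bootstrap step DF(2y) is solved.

step 1 [1y] zero: DF = P = 483/500 ≈ 0.966000
step 2 [2y] zero: DF = P = 4729/5000 ≈ 0.945800
step 3 [3y] bond c/1=11/200: DF=(210761/200000 − 11/200·(0.966000+0.945800))/(1+11/200) = 562/625 ≈ 0.899200

1 1 483/500
2 2 4729/5000
3 3 562/625
DF(2y) is solved at step 2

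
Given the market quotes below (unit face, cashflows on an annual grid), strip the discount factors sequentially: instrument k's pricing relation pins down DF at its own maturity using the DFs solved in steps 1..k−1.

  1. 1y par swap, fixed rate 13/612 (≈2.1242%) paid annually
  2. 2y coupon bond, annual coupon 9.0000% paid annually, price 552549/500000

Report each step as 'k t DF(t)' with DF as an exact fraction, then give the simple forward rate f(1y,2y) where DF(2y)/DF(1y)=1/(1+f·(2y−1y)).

1 1 612/625
2 2 933/1000
f(1y,2y) = ((612/625)/(933/1000) − 1)/(1) = 77/1555 ≈ 4.9518%

step 1 [1y] swap r/1=13/612: DF=(1 − 13/612·(0))/(1+13/612) = 612/625 ≈ 0.979200
step 2 [2y] bond c/1=9/100: DF=(552549/500000 − 9/100·(0.979200))/(1+9/100) = 933/1000 ≈ 0.933000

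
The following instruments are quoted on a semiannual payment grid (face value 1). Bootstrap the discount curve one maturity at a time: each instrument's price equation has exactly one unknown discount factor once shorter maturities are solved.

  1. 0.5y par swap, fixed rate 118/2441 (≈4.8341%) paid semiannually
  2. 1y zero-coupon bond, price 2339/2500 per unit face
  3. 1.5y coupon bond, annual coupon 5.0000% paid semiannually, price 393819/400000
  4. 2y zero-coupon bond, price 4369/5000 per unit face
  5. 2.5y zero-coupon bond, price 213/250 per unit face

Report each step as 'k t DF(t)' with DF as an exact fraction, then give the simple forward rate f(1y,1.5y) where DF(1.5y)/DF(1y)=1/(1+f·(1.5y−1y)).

step 1 [0.5y] swap r/2=59/2441: DF=(1 − 59/2441·(0))/(1+59/2441) = 2441/2500 ≈ 0.976400
step 2 [1y] zero: DF = P = 2339/2500 ≈ 0.935600
step 3 [1.5y] bond c/2=1/40: DF=(393819/400000 − 1/40·(0.976400+0.935600))/(1+1/40) = 9139/10000 ≈ 0.913900
step 4 [2y] zero: DF = P = 4369/5000 ≈ 0.873800
step 5 [2.5y] zero: DF = P = 213/250 ≈ 0.852000

1 1/2 2441/2500
2 1 2339/2500
3 3/2 9139/10000
4 2 4369/5000
5 5/2 213/250
f(1y,1.5y) = ((2339/2500)/(9139/10000) − 1)/(1/2) = 434/9139 ≈ 4.7489%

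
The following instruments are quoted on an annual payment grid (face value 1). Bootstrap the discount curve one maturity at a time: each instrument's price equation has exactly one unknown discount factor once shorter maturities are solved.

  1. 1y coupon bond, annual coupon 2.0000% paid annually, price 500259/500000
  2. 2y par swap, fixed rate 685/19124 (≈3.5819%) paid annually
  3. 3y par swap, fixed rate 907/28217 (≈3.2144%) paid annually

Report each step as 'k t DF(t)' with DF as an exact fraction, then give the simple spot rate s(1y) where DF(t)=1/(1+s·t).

1 1 9809/10000
2 2 1863/2000
3 3 9093/10000
s(1y) = (1/(9809/10000) − 1)/(1) = 191/9809 ≈ 1.9472%

step 1 [1y] bond c/1=1/50: DF=(500259/500000 − 1/50·(0))/(1+1/50) = 9809/10000 ≈ 0.980900
step 2 [2y] swap r/1=685/19124: DF=(1 − 685/19124·(0.980900))/(1+685/19124) = 1863/2000 ≈ 0.931500
step 3 [3y] swap r/1=907/28217: DF=(1 − 907/28217·(0.980900+0.931500))/(1+907/28217) = 9093/10000 ≈ 0.909300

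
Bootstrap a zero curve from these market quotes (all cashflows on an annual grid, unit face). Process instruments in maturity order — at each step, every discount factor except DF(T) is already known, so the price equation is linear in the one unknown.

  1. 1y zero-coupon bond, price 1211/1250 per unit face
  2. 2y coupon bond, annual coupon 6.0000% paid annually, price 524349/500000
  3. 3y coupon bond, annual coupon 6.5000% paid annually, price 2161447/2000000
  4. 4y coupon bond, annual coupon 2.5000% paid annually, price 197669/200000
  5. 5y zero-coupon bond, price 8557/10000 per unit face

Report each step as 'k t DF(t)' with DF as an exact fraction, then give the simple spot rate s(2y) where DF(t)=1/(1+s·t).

1 1 1211/1250
2 2 1869/2000
3 3 4493/5000
4 4 8959/10000
5 5 8557/10000
s(2y) = (1/(1869/2000) − 1)/(2) = 131/3738 ≈ 3.5045%

step 1 [1y] zero: DF = P = 1211/1250 ≈ 0.968800
step 2 [2y] bond c/1=3/50: DF=(524349/500000 − 3/50·(0.968800))/(1+3/50) = 1869/2000 ≈ 0.934500
step 3 [3y] bond c/1=13/200: DF=(2161447/2000000 − 13/200·(0.968800+0.934500))/(1+13/200) = 4493/5000 ≈ 0.898600
step 4 [4y] bond c/1=1/40: DF=(197669/200000 − 1/40·(0.968800+0.934500+0.898600))/(1+1/40) = 8959/10000 ≈ 0.895900
step 5 [5y] zero: DF = P = 8557/10000 ≈ 0.855700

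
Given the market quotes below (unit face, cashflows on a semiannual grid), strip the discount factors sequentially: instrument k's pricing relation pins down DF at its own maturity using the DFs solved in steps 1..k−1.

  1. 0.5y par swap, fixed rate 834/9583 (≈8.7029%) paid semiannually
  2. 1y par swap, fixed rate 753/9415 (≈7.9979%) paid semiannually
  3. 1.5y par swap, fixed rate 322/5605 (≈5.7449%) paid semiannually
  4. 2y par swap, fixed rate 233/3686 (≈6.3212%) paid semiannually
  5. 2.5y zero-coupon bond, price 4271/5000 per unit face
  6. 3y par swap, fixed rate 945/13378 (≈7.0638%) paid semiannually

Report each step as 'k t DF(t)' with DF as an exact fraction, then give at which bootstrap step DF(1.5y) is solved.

step 1 [0.5y] swap r/2=417/9583: DF=(1 − 417/9583·(0))/(1+417/9583) = 9583/10000 ≈ 0.958300
step 2 [1y] swap r/2=753/18830: DF=(1 − 753/18830·(0.958300))/(1+753/18830) = 9247/10000 ≈ 0.924700
step 3 [1.5y] swap r/2=161/5605: DF=(1 − 161/5605·(0.958300+0.924700))/(1+161/5605) = 1839/2000 ≈ 0.919500
step 4 [2y] swap r/2=233/7372: DF=(1 − 233/7372·(0.958300+0.924700+0.919500))/(1+233/7372) = 1767/2000 ≈ 0.883500
step 5 [2.5y] zero: DF = P = 4271/5000 ≈ 0.854200
step 6 [3y] swap r/2=945/26756: DF=(1 − 945/26756·(0.958300+0.924700+0.919500+0.883500+0.854200))/(1+945/26756) = 811/1000 ≈ 0.811000

1 1/2 9583/10000
2 1 9247/10000
3 3/2 1839/2000
4 2 1767/2000
5 5/2 4271/5000
6 3 811/1000
DF(1.5y) is solved at step 3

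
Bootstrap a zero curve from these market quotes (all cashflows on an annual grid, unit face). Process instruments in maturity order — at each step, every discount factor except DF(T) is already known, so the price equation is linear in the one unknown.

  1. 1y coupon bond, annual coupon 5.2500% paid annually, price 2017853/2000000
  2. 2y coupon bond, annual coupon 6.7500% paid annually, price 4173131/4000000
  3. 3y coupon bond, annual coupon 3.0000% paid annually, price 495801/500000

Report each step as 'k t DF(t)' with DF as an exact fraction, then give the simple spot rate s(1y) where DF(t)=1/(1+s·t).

1 1 4793/5000
2 2 9167/10000
3 3 9081/10000
s(1y) = (1/(4793/5000) − 1)/(1) = 207/4793 ≈ 4.3188%

step 1 [1y] bond c/1=21/400: DF=(2017853/2000000 − 21/400·(0))/(1+21/400) = 4793/5000 ≈ 0.958600
step 2 [2y] bond c/1=27/400: DF=(4173131/4000000 − 27/400·(0.958600))/(1+27/400) = 9167/10000 ≈ 0.916700
step 3 [3y] bond c/1=3/100: DF=(495801/500000 − 3/100·(0.958600+0.916700))/(1+3/100) = 9081/10000 ≈ 0.908100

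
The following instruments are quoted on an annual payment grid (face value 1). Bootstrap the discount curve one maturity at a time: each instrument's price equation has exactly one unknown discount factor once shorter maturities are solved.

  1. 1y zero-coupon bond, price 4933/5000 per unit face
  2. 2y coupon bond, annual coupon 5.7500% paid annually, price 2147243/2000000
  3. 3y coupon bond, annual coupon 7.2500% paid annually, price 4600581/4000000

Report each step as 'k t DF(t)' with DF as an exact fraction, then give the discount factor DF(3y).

step 1 [1y] zero: DF = P = 4933/5000 ≈ 0.986600
step 2 [2y] bond c/1=23/400: DF=(2147243/2000000 − 23/400·(0.986600))/(1+23/400) = 601/625 ≈ 0.961600
step 3 [3y] bond c/1=29/400: DF=(4600581/4000000 − 29/400·(0.986600+0.961600))/(1+29/400) = 9407/10000 ≈ 0.940700

1 1 4933/5000
2 2 601/625
3 3 9407/10000
DF(3y) = 9407/10000 ≈ 0.940700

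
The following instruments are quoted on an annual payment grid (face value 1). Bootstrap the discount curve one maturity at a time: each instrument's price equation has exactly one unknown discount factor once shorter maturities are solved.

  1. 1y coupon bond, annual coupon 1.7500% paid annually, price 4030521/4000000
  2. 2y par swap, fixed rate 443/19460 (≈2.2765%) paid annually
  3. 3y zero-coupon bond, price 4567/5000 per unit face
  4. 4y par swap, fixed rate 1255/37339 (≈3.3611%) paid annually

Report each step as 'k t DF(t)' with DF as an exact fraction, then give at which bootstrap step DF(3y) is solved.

step 1 [1y] bond c/1=7/400: DF=(4030521/4000000 − 7/400·(0))/(1+7/400) = 9903/10000 ≈ 0.990300
step 2 [2y] swap r/1=443/19460: DF=(1 − 443/19460·(0.990300))/(1+443/19460) = 9557/10000 ≈ 0.955700
step 3 [3y] zero: DF = P = 4567/5000 ≈ 0.913400
step 4 [4y] swap r/1=1255/37339: DF=(1 − 1255/37339·(0.990300+0.955700+0.913400))/(1+1255/37339) = 1749/2000 ≈ 0.874500

1 1 9903/10000
2 2 9557/10000
3 3 4567/5000
4 4 1749/2000
DF(3y) is solved at step 3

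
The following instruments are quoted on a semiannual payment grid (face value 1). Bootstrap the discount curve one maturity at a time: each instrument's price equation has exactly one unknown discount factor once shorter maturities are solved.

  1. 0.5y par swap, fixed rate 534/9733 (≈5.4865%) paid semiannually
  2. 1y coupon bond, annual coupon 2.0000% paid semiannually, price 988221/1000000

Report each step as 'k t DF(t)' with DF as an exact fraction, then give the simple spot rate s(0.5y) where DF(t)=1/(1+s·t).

1 1/2 9733/10000
2 1 1211/1250
s(0.5y) = (1/(9733/10000) − 1)/(1/2) = 534/9733 ≈ 5.4865%

step 1 [0.5y] swap r/2=267/9733: DF=(1 − 267/9733·(0))/(1+267/9733) = 9733/10000 ≈ 0.973300
step 2 [1y] bond c/2=1/100: DF=(988221/1000000 − 1/100·(0.973300))/(1+1/100) = 1211/1250 ≈ 0.968800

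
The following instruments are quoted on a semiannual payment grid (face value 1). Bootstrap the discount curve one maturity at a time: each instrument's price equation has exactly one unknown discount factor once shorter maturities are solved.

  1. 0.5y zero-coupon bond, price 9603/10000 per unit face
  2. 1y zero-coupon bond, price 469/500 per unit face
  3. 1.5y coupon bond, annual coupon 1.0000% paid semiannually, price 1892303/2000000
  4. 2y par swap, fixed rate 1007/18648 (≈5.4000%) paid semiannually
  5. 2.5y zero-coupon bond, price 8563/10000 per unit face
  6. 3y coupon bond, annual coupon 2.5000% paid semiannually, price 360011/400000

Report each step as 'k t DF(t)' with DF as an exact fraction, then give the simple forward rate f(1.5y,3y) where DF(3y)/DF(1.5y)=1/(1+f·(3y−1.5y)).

1 1/2 9603/10000
2 1 469/500
3 3/2 233/250
4 2 8993/10000
5 5/2 8563/10000
6 3 8323/10000
f(1.5y,3y) = ((233/250)/(8323/10000) − 1)/(3/2) = 1994/24969 ≈ 7.9859%

step 1 [0.5y] zero: DF = P = 9603/10000 ≈ 0.960300
step 2 [1y] zero: DF = P = 469/500 ≈ 0.938000
step 3 [1.5y] bond c/2=1/200: DF=(1892303/2000000 − 1/200·(0.960300+0.938000))/(1+1/200) = 233/250 ≈ 0.932000
step 4 [2y] swap r/2=1007/37296: DF=(1 − 1007/37296·(0.960300+0.938000+0.932000))/(1+1007/37296) = 8993/10000 ≈ 0.899300
step 5 [2.5y] zero: DF = P = 8563/10000 ≈ 0.856300
step 6 [3y] bond c/2=1/80: DF=(360011/400000 − 1/80·(0.960300+0.938000+0.932000+0.899300+0.856300))/(1+1/80) = 8323/10000 ≈ 0.832300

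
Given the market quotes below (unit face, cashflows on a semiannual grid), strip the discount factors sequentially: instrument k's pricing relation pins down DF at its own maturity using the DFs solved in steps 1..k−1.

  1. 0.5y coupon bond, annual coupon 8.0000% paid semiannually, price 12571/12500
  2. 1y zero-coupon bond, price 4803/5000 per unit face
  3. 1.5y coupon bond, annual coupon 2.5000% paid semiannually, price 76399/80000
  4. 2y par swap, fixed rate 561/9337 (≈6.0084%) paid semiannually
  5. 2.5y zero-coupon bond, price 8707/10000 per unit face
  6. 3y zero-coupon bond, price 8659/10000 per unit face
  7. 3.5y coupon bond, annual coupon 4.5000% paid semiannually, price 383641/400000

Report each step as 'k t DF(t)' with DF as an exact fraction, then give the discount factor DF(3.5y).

step 1 [0.5y] bond c/2=1/25: DF=(12571/12500 − 1/25·(0))/(1+1/25) = 967/1000 ≈ 0.967000
step 2 [1y] zero: DF = P = 4803/5000 ≈ 0.960600
step 3 [1.5y] bond c/2=1/80: DF=(76399/80000 − 1/80·(0.967000+0.960600))/(1+1/80) = 4597/5000 ≈ 0.919400
step 4 [2y] swap r/2=561/18674: DF=(1 − 561/18674·(0.967000+0.960600+0.919400))/(1+561/18674) = 4439/5000 ≈ 0.887800
step 5 [2.5y] zero: DF = P = 8707/10000 ≈ 0.870700
step 6 [3y] zero: DF = P = 8659/10000 ≈ 0.865900
step 7 [3.5y] bond c/2=9/400: DF=(383641/400000 − 9/400·(0.967000+0.960600+0.919400+0.887800+0.870700+0.865900))/(1+9/400) = 511/625 ≈ 0.817600

1 1/2 967/1000
2 1 4803/5000
3 3/2 4597/5000
4 2 4439/5000
5 5/2 8707/10000
6 3 8659/10000
7 7/2 511/625
DF(3.5y) = 511/625 ≈ 0.817600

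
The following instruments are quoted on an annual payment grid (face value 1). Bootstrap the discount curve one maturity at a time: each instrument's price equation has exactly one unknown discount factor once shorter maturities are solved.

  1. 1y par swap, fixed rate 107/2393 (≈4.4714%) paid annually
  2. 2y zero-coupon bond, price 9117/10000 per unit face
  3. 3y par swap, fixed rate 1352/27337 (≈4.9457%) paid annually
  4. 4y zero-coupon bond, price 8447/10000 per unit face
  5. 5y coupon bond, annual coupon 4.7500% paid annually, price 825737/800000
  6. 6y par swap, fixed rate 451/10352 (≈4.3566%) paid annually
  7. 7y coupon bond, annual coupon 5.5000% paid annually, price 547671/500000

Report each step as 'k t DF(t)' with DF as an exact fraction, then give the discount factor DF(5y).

step 1 [1y] swap r/1=107/2393: DF=(1 − 107/2393·(0))/(1+107/2393) = 2393/2500 ≈ 0.957200
step 2 [2y] zero: DF = P = 9117/10000 ≈ 0.911700
step 3 [3y] swap r/1=1352/27337: DF=(1 − 1352/27337·(0.957200+0.911700))/(1+1352/27337) = 1081/1250 ≈ 0.864800
step 4 [4y] zero: DF = P = 8447/10000 ≈ 0.844700
step 5 [5y] bond c/1=19/400: DF=(825737/800000 − 19/400·(0.957200+0.911700+0.864800+0.844700))/(1+19/400) = 8231/10000 ≈ 0.823100
step 6 [6y] swap r/1=451/10352: DF=(1 − 451/10352·(0.957200+0.911700+0.864800+0.844700+0.823100))/(1+451/10352) = 1549/2000 ≈ 0.774500
step 7 [7y] bond c/1=11/200: DF=(547671/500000 − 11/200·(0.957200+0.911700+0.864800+0.844700+0.823100+0.774500))/(1+11/200) = 1921/2500 ≈ 0.768400

1 1 2393/2500
2 2 9117/10000
3 3 1081/1250
4 4 8447/10000
5 5 8231/10000
6 6 1549/2000
7 7 1921/2500
DF(5y) = 8231/10000 ≈ 0.823100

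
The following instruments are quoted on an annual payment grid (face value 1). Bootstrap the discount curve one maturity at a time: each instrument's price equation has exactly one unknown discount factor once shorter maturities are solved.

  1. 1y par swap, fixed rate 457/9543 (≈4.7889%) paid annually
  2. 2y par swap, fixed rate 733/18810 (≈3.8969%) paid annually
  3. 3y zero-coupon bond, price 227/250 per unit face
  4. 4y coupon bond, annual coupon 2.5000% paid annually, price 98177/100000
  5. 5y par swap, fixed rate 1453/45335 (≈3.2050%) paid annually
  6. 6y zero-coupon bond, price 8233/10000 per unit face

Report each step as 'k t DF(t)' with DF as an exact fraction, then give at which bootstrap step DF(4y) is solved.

1 1 9543/10000
2 2 9267/10000
3 3 227/250
4 4 4449/5000
5 5 8547/10000
6 6 8233/10000
DF(4y) is solved at step 4

step 1 [1y] swap r/1=457/9543: DF=(1 − 457/9543·(0))/(1+457/9543) = 9543/10000 ≈ 0.954300
step 2 [2y] swap r/1=733/18810: DF=(1 − 733/18810·(0.954300))/(1+733/18810) = 9267/10000 ≈ 0.926700
step 3 [3y] zero: DF = P = 227/250 ≈ 0.908000
step 4 [4y] bond c/1=1/40: DF=(98177/100000 − 1/40·(0.954300+0.926700+0.908000))/(1+1/40) = 4449/5000 ≈ 0.889800
step 5 [5y] swap r/1=1453/45335: DF=(1 − 1453/45335·(0.954300+0.926700+0.908000+0.889800))/(1+1453/45335) = 8547/10000 ≈ 0.854700
step 6 [6y] zero: DF = P = 8233/10000 ≈ 0.823300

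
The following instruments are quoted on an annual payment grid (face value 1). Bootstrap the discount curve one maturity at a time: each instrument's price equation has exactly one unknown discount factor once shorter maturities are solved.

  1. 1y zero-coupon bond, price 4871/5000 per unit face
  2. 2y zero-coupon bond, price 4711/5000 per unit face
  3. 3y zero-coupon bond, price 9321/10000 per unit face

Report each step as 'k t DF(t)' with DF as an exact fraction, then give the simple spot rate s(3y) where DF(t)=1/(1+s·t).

step 1 [1y] zero: DF = P = 4871/5000 ≈ 0.974200
step 2 [2y] zero: DF = P = 4711/5000 ≈ 0.942200
step 3 [3y] zero: DF = P = 9321/10000 ≈ 0.932100

1 1 4871/5000
2 2 4711/5000
3 3 9321/10000
s(3y) = (1/(9321/10000) − 1)/(3) = 679/27963 ≈ 2.4282%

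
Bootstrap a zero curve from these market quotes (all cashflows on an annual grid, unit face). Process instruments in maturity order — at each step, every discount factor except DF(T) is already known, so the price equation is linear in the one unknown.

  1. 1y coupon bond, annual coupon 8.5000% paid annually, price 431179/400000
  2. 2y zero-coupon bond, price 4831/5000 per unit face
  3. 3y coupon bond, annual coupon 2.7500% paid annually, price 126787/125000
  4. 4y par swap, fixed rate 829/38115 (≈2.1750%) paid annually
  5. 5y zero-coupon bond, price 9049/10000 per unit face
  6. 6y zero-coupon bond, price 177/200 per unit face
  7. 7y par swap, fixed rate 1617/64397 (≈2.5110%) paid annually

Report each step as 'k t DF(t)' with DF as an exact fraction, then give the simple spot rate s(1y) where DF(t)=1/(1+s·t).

1 1 1987/2000
2 2 4831/5000
3 3 9347/10000
4 4 9171/10000
5 5 9049/10000
6 6 177/200
7 7 8383/10000
s(1y) = (1/(1987/2000) − 1)/(1) = 13/1987 ≈ 0.6543%

step 1 [1y] bond c/1=17/200: DF=(431179/400000 − 17/200·(0))/(1+17/200) = 1987/2000 ≈ 0.993500
step 2 [2y] zero: DF = P = 4831/5000 ≈ 0.966200
step 3 [3y] bond c/1=11/400: DF=(126787/125000 − 11/400·(0.993500+0.966200))/(1+11/400) = 9347/10000 ≈ 0.934700
step 4 [4y] swap r/1=829/38115: DF=(1 − 829/38115·(0.993500+0.966200+0.934700))/(1+829/38115) = 9171/10000 ≈ 0.917100
step 5 [5y] zero: DF = P = 9049/10000 ≈ 0.904900
step 6 [6y] zero: DF = P = 177/200 ≈ 0.885000
step 7 [7y] swap r/1=1617/64397: DF=(1 − 1617/64397·(0.993500+0.966200+0.934700+0.917100+0.904900+0.885000))/(1+1617/64397) = 8383/10000 ≈ 0.838300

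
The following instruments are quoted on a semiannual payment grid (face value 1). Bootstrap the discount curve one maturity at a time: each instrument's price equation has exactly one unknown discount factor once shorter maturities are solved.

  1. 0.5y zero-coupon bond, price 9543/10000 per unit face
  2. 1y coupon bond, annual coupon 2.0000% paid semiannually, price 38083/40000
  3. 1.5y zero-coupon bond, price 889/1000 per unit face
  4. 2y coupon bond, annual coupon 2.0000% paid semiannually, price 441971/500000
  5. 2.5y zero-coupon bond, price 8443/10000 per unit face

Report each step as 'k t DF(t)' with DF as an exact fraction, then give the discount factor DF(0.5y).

step 1 [0.5y] zero: DF = P = 9543/10000 ≈ 0.954300
step 2 [1y] bond c/2=1/100: DF=(38083/40000 − 1/100·(0.954300))/(1+1/100) = 2333/2500 ≈ 0.933200
step 3 [1.5y] zero: DF = P = 889/1000 ≈ 0.889000
step 4 [2y] bond c/2=1/100: DF=(441971/500000 − 1/100·(0.954300+0.933200+0.889000))/(1+1/100) = 8477/10000 ≈ 0.847700
step 5 [2.5y] zero: DF = P = 8443/10000 ≈ 0.844300

1 1/2 9543/10000
2 1 2333/2500
3 3/2 889/1000
4 2 8477/10000
5 5/2 8443/10000
DF(0.5y) = 9543/10000 ≈ 0.954300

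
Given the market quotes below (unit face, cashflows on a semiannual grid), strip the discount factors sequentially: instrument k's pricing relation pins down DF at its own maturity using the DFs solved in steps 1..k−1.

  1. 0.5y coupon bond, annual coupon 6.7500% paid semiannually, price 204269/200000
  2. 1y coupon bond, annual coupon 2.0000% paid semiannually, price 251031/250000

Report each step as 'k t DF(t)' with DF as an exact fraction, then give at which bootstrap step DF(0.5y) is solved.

step 1 [0.5y] bond c/2=27/800: DF=(204269/200000 − 27/800·(0))/(1+27/800) = 247/250 ≈ 0.988000
step 2 [1y] bond c/2=1/100: DF=(251031/250000 − 1/100·(0.988000))/(1+1/100) = 2461/2500 ≈ 0.984400

1 1/2 247/250
2 1 2461/2500
DF(0.5y) is solved at step 1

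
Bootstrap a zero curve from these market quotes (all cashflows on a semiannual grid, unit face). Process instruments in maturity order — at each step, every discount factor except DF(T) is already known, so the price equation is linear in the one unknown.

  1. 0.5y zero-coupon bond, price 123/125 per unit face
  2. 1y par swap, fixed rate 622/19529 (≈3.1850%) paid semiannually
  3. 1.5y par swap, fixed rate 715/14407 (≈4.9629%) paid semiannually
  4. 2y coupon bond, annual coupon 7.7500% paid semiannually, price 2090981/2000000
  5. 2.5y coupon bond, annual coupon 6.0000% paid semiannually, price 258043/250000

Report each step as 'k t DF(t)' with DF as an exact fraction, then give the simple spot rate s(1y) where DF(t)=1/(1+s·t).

step 1 [0.5y] zero: DF = P = 123/125 ≈ 0.984000
step 2 [1y] swap r/2=311/19529: DF=(1 − 311/19529·(0.984000))/(1+311/19529) = 9689/10000 ≈ 0.968900
step 3 [1.5y] swap r/2=715/28814: DF=(1 − 715/28814·(0.984000+0.968900))/(1+715/28814) = 1857/2000 ≈ 0.928500
step 4 [2y] bond c/2=31/800: DF=(2090981/2000000 − 31/800·(0.984000+0.968900+0.928500))/(1+31/800) = 899/1000 ≈ 0.899000
step 5 [2.5y] bond c/2=3/100: DF=(258043/250000 − 3/100·(0.984000+0.968900+0.928500+0.899000))/(1+3/100) = 223/250 ≈ 0.892000

1 1/2 123/125
2 1 9689/10000
3 3/2 1857/2000
4 2 899/1000
5 5/2 223/250
s(1y) = (1/(9689/10000) − 1)/(1) = 311/9689 ≈ 3.2098%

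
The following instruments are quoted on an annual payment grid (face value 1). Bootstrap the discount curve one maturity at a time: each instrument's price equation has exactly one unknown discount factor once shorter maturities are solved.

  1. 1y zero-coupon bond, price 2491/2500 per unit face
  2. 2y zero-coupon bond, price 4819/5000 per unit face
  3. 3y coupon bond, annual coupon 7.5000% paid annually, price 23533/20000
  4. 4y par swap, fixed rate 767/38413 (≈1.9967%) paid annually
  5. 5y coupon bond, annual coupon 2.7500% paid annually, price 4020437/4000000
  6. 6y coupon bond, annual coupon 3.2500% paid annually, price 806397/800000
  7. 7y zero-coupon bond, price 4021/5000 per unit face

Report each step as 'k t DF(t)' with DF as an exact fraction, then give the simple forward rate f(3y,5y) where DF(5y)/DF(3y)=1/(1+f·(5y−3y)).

1 1 2491/2500
2 2 4819/5000
3 3 4789/5000
4 4 9233/10000
5 5 4377/5000
6 6 4139/5000
7 7 4021/5000
f(3y,5y) = ((4789/5000)/(4377/5000) − 1)/(2) = 206/4377 ≈ 4.7064%

step 1 [1y] zero: DF = P = 2491/2500 ≈ 0.996400
step 2 [2y] zero: DF = P = 4819/5000 ≈ 0.963800
step 3 [3y] bond c/1=3/40: DF=(23533/20000 − 3/40·(0.996400+0.963800))/(1+3/40) = 4789/5000 ≈ 0.957800
step 4 [4y] swap r/1=767/38413: DF=(1 − 767/38413·(0.996400+0.963800+0.957800))/(1+767/38413) = 9233/10000 ≈ 0.923300
step 5 [5y] bond c/1=11/400: DF=(4020437/4000000 − 11/400·(0.996400+0.963800+0.957800+0.923300))/(1+11/400) = 4377/5000 ≈ 0.875400
step 6 [6y] bond c/1=13/400: DF=(806397/800000 − 13/400·(0.996400+0.963800+0.957800+0.923300+0.875400))/(1+13/400) = 4139/5000 ≈ 0.827800
step 7 [7y] zero: DF = P = 4021/5000 ≈ 0.804200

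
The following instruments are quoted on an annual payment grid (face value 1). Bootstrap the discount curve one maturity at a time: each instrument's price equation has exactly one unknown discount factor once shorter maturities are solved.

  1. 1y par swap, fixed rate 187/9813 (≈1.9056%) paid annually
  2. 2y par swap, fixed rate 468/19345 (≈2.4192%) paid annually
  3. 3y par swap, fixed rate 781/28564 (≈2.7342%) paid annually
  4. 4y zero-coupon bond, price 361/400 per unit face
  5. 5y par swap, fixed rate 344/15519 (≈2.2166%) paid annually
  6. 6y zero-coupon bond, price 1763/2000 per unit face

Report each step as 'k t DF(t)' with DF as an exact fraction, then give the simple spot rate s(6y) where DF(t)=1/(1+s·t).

1 1 9813/10000
2 2 2383/2500
3 3 9219/10000
4 4 361/400
5 5 1121/1250
6 6 1763/2000
s(6y) = (1/(1763/2000) − 1)/(6) = 79/3526 ≈ 2.2405%

step 1 [1y] swap r/1=187/9813: DF=(1 − 187/9813·(0))/(1+187/9813) = 9813/10000 ≈ 0.981300
step 2 [2y] swap r/1=468/19345: DF=(1 − 468/19345·(0.981300))/(1+468/19345) = 2383/2500 ≈ 0.953200
step 3 [3y] swap r/1=781/28564: DF=(1 − 781/28564·(0.981300+0.953200))/(1+781/28564) = 9219/10000 ≈ 0.921900
step 4 [4y] zero: DF = P = 361/400 ≈ 0.902500
step 5 [5y] swap r/1=344/15519: DF=(1 − 344/15519·(0.981300+0.953200+0.921900+0.902500))/(1+344/15519) = 1121/1250 ≈ 0.896800
step 6 [6y] zero: DF = P = 1763/2000 ≈ 0.881500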